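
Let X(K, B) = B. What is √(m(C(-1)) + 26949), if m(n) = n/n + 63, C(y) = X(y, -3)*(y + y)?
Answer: √27013 ≈ 164.36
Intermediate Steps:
C(y) = -6*y (C(y) = -3*(y + y) = -6*y)
m(n) = 64 (m(n) = 1 + 63 = 64)
√(m(C(-1)) + 26949) = √(64 + 26949) = √27013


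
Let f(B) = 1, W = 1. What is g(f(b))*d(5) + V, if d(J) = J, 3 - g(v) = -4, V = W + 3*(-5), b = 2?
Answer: 21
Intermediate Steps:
V = -14 (V = 1 + 3*(-5) = 1 - 15 = -14)
g(v) = 7 (g(v) = 3 - 1*(-4) = 3 + 4 = 7)
g(f(b))*d(5) + V = 7*5 - 14 = 35 - 14 = 21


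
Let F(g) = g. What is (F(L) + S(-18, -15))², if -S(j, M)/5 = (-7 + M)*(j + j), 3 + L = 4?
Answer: 15673681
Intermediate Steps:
L = 1 (L = -3 + 4 = 1)
S(j, M) = -10*j*(-7 + M) (S(j, M) = -5*(-7 + M)*(j + j) = -5*(-7 + M)*2*j = -10*j*(-7 + M))
(F(L) + S(-18, -15))² = (1 + 10*(-18)*(7 - 1*(-15)))² = (1 + 10*(-18)*(7 + 15))² = (1 + 10*(-18)*22)² = (1 - 3960)² = (-3959)² = 15673681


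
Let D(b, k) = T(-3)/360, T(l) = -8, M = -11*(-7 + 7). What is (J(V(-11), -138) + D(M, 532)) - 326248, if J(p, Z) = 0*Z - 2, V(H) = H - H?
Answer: -14681251/45 ≈ -3.2625e+5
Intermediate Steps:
M = 0 (M = -11*0 = 0)
V(H) = 0
J(p, Z) = -2 (J(p, Z) = 0 - 2 = -2)
D(b, k) = -1/45 (D(b, k) = -8/360 = -8*1/360 = -1/45)
(J(V(-11), -138) + D(M, 532)) - 326248 = (-2 - 1/45) - 326248 = -91/45 - 326248 = -14681251/45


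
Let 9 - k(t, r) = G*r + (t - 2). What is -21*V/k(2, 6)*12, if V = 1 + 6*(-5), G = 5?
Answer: -348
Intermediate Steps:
k(t, r) = 11 - t - 5*r (k(t, r) = 9 - (5*r + (t - 2)) = 9 - (5*r + (-2 + t)) = 9 - (-2 + t + 5*r) = 9 + (2 - t - 5*r) = 11 - t - 5*r)
V = -29 (V = 1 - 30 = -29)
-21*V/k(2, 6)*12 = -(-609)/(11 - 1*2 - 5*6)*12 = -(-609)/(11 - 2 - 30)*12 = -(-609)/(-21)*12 = -(-609)*(-1)/21*12 = -21*29/21*12 = -29*12 = -348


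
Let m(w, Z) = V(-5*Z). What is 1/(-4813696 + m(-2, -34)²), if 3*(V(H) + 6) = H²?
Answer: 9/790846660 ≈ 1.1380e-8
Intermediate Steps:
V(H) = -6 + H²/3
m(w, Z) = -6 + 25*Z²/3 (m(w, Z) = -6 + (-5*Z)²/3 = -6 + (25*Z²)/3 = -6 + 25*Z²/3)
1/(-4813696 + m(-2, -34)²) = 1/(-4813696 + (-6 + (25/3)*(-34)²)²) = 1/(-4813696 + (-6 + (25/3)*1156)²) = 1/(-4813696 + (-6 + 28900/3)²) = 1/(-4813696 + (28882/3)²) = 1/(-4813696 + 834169924/9) = 1/(790846660/9) = 9/790846660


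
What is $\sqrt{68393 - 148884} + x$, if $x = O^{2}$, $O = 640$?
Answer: $409600 + i \sqrt{80491} \approx 4.096 \cdot 10^{5} + 283.71 i$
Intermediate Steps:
$x = 409600$ ($x = 640^{2} = 409600$)
$\sqrt{68393 - 148884} + x = \sqrt{68393 - 148884} + 409600 = \sqrt{-80491} + 409600 = i \sqrt{80491} + 409600 = 409600 + i \sqrt{80491}$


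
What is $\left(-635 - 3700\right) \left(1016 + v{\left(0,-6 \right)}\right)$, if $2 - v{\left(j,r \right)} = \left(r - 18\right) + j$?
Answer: $-4517070$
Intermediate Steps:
$v{\left(j,r \right)} = 20 - j - r$ ($v{\left(j,r \right)} = 2 - \left(\left(r - 18\right) + j\right) = 2 - \left(\left(-18 + r\right) + j\right) = 2 - \left(-18 + j + r\right) = 20 - j - r$)
$\left(-635 - 3700\right) \left(1016 + v{\left(0,-6 \right)}\right) = \left(-635 - 3700\right) \left(1016 - -26\right) = - 4335 \left(1016 + \left(20 + 0 + 6\right)\right) = - 4335 \left(1016 + 26\right) = \left(-4335\right) 1042 = -4517070$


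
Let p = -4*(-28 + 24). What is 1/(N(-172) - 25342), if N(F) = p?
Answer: -1/25326 ≈ -3.9485e-5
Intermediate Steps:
p = 16 (p = -4*(-4) = 16)
N(F) = 16
1/(N(-172) - 25342) = 1/(16 - 25342) = 1/(-25326) = -1/25326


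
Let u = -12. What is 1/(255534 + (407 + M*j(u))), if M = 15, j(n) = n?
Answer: 1/255761 ≈ 3.9099e-6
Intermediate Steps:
1/(255534 + (407 + M*j(u))) = 1/(255534 + (407 + 15*(-12))) = 1/(255534 + (407 - 180)) = 1/(255534 + 227) = 1/255761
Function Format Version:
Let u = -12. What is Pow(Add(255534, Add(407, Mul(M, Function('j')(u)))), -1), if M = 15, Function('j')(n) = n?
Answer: Rational(1, 255761) ≈ 3.9099e-6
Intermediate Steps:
Pow(Add(255534, Add(407, Mul(M, Function('j')(u)))), -1) = Pow(Add(255534, Add(407, Mul(15, -12))), -1) = Pow(Add(255534, Add(407, -180)), -1) = Pow(Add(255534, 227), -1) = Pow(255761, -1) = Rational(1, 255761)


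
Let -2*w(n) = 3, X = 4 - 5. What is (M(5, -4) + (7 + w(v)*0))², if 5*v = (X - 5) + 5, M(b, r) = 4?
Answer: 121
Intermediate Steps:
X = -1
v = -⅕ (v = ((-1 - 5) + 5)/5 = (-6 + 5)/5 = (⅕)*(-1) = -⅕ ≈ -0.20000)
w(n) = -3/2 (w(n) = -½*3 = -3/2)
(M(5, -4) + (7 + w(v)*0))² = (4 + (7 - 3/2*0))² = (4 + (7 + 0))² = (4 + 7)² = 11² = 121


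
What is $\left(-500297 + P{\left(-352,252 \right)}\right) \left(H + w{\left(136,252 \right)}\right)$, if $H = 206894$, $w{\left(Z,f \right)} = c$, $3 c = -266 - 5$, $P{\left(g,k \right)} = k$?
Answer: $- \frac{310233418495}{3} \approx -1.0341 \cdot 10^{11}$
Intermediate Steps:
$c = - \frac{271}{3}$ ($c = \frac{-266 - 5}{3} = \frac{1}{3} \left(-271\right) = - \frac{271}{3} \approx -90.333$)
$w{\left(Z,f \right)} = - \frac{271}{3}$
$\left(-500297 + P{\left(-352,252 \right)}\right) \left(H + w{\left(136,252 \right)}\right) = \left(-500297 + 252\right) \left(206894 - \frac{271}{3}\right) = \left(-500045\right) \frac{620411}{3} = - \frac{310233418495}{3}$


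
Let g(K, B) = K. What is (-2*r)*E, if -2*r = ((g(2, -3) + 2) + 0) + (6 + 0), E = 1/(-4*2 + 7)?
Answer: -10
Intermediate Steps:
E = -1 (E = 1/(-8 + 7) = 1/(-1) = -1)
r = -5 (r = -(((2 + 2) + 0) + (6 + 0))/2 = -((4 + 0) + 6)/2 = -(4 + 6)/2 = -1/2*10 = -5)
(-2*r)*E = -2*(-5)*(-1) = 10*(-1) = -10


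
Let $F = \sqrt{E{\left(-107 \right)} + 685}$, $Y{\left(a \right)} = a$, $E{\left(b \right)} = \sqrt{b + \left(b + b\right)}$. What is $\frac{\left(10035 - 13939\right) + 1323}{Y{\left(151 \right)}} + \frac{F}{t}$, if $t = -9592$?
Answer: $- \frac{2581}{151} - \frac{\sqrt{685 + i \sqrt{321}}}{9592} \approx -17.095 - 3.568 \cdot 10^{-5} i$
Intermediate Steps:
$E{\left(b \right)} = \sqrt{3} \sqrt{b}$ ($E{\left(b \right)} = \sqrt{b + 2 b} = \sqrt{3 b} = \sqrt{3} \sqrt{b}$)
$F = \sqrt{685 + i \sqrt{321}}$ ($F = \sqrt{\sqrt{3} \sqrt{-107} + 685} = \sqrt{\sqrt{3} i \sqrt{107} + 685} = \sqrt{i \sqrt{321} + 685} = \sqrt{685 + i \sqrt{321}} \approx 26.175 + 0.3422 i$)
$\frac{\left(10035 - 13939\right) + 1323}{Y{\left(151 \right)}} + \frac{F}{t} = \frac{\left(10035 - 13939\right) + 1323}{151} + \frac{\sqrt{685 + i \sqrt{321}}}{-9592} = \left(-3904 + 1323\right) \frac{1}{151} + \sqrt{685 + i \sqrt{321}} \left(- \frac{1}{9592}\right) = \left(-2581\right) \frac{1}{151} - \frac{\sqrt{685 + i \sqrt{321}}}{9592} = - \frac{2581}{151} - \frac{\sqrt{685 + i \sqrt{321}}}{9592}$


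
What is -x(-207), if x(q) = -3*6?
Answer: 18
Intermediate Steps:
x(q) = -18
-x(-207) = -1*(-18) = 18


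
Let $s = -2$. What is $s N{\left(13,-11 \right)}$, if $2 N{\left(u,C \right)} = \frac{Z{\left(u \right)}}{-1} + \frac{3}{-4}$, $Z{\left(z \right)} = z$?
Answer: $\frac{55}{4} \approx 13.75$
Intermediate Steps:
$N{\left(u,C \right)} = - \frac{3}{8} - \frac{u}{2}$ ($N{\left(u,C \right)} = \frac{\frac{u}{-1} + \frac{3}{-4}}{2} = \frac{u \left(-1\right) + 3 \left(- \frac{1}{4}\right)}{2} = \frac{- u - \frac{3}{4}}{2} = \frac{- \frac{3}{4} - u}{2} = - \frac{3}{8} - \frac{u}{2}$)
$s N{\left(13,-11 \right)} = - 2 \left(- \frac{3}{8} - \frac{13}{2}\right) = \left(-2\right) \left(- \frac{55}{8}\right) = \frac{55}{4}$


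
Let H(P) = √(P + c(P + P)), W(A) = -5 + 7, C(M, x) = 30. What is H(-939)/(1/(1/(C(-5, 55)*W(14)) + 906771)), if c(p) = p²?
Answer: 54406261*√3525945/60 ≈ 1.7027e+9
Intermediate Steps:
W(A) = 2
H(P) = √(P + 4*P²) (H(P) = √(P + (P + P)²) = √(P + (2*P)²) = √(P + 4*P²))
H(-939)/(1/(1/(C(-5, 55)*W(14)) + 906771)) = √(-939*(1 + 4*(-939)))/(1/(1/(30*2) + 906771)) = √(-939*(1 - 3756))/(1/(1/60 + 906771)) = √(-939*(-3755))/(1/(1/60 + 906771)) = √3525945/(1/(54406261/60)) = √3525945/(60/54406261) = √3525945*(54406261/60) = 54406261*√3525945/60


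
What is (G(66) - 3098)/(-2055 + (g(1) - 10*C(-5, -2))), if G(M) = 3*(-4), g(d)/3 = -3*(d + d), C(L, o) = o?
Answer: 3110/2053 ≈ 1.5149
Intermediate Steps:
g(d) = -18*d (g(d) = 3*(-3*(d + d)) = 3*(-6*d) = -18*d)
G(M) = -12
(G(66) - 3098)/(-2055 + (g(1) - 10*C(-5, -2))) = (-12 - 3098)/(-2055 + (-18*1 - 10*(-2))) = -3110/(-2055 + (-18 + 20)) = -3110/(-2055 + 2) = -3110/(-2053) = -3110*(-1/2053) = 3110/2053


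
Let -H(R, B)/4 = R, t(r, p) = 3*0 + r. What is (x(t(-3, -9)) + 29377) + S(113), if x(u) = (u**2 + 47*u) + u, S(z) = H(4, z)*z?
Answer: 27434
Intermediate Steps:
t(r, p) = r (t(r, p) = 0 + r = r)
H(R, B) = -4*R
S(z) = -16*z (S(z) = (-4*4)*z = -16*z)
x(u) = u**2 + 48*u
(x(t(-3, -9)) + 29377) + S(113) = (-3*(48 - 3) + 29377) - 16*113 = (-3*45 + 29377) - 1808 = (-135 + 29377) - 1808 = 29242 - 1808 = 27434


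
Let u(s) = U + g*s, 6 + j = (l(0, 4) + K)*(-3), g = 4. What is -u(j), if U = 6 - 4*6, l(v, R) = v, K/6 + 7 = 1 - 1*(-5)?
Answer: -30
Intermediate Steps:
K = -6 (K = -42 + 6*(1 - 1*(-5)) = -42 + 6*(1 + 5) = -42 + 6*6 = -42 + 36 = -6)
U = -18 (U = 6 - 24 = -18)
j = 12 (j = -6 + (0 - 6)*(-3) = -6 - 6*(-3) = -6 + 18 = 12)
u(s) = -18 + 4*s
-u(j) = -(-18 + 4*12) = -(-18 + 48) = -1*30 = -30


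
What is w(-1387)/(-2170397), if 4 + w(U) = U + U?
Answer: 2778/2170397 ≈ 0.0012800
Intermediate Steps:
w(U) = -4 + 2*U (w(U) = -4 + (U + U) = -4 + 2*U)
w(-1387)/(-2170397) = (-4 + 2*(-1387))/(-2170397) = (-4 - 2774)*(-1/2170397) = -2778*(-1/2170397) = 2778/2170397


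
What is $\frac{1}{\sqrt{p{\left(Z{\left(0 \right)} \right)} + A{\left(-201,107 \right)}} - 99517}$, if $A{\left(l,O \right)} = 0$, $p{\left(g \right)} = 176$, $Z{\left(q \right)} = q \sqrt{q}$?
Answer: $- \frac{9047}{900330283} - \frac{4 \sqrt{11}}{9903633113} \approx -1.005 \cdot 10^{-5}$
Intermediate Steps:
$Z{\left(q \right)} = q^{\frac{3}{2}}$
$\frac{1}{\sqrt{p{\left(Z{\left(0 \right)} \right)} + A{\left(-201,107 \right)}} - 99517} = \frac{1}{\sqrt{176 + 0} - 99517} = \frac{1}{\sqrt{176} - 99517} = \frac{1}{4 \sqrt{11} - 99517} = \frac{1}{-99517 + 4 \sqrt{11}}$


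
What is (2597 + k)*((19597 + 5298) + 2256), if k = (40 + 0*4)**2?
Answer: 113952747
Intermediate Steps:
k = 1600 (k = (40 + 0)**2 = 40**2 = 1600)
(2597 + k)*((19597 + 5298) + 2256) = (2597 + 1600)*((19597 + 5298) + 2256) = 4197*(24895 + 2256) = 4197*27151 = 113952747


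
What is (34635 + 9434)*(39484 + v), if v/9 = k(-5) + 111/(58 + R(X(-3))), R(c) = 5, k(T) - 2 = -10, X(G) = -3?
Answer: 12162823655/7 ≈ 1.7375e+9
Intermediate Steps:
k(T) = -8 (k(T) = 2 - 10 = -8)
v = -393/7 (v = 9*(-8 + 111/(58 + 5)) = 9*(-8 + 111/63) = 9*(-8 + (1/63)*111) = 9*(-8 + 37/21) = 9*(-131/21) = -393/7 ≈ -56.143)
(34635 + 9434)*(39484 + v) = (34635 + 9434)*(39484 - 393/7) = 44069*(275995/7) = 12162823655/7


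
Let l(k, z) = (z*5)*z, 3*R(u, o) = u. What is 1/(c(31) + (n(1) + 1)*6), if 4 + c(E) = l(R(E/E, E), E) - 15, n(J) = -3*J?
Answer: 1/4774 ≈ 0.00020947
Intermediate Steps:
R(u, o) = u/3
l(k, z) = 5*z² (l(k, z) = (5*z)*z = 5*z²)
c(E) = -19 + 5*E² (c(E) = -4 + (5*E² - 15) = -4 + (-15 + 5*E²) = -19 + 5*E²)
1/(c(31) + (n(1) + 1)*6) = 1/((-19 + 5*31²) + (-3*1 + 1)*6) = 1/((-19 + 5*961) + (-3 + 1)*6) = 1/((-19 + 4805) - 2*6) = 1/(4786 - 12) = 1/4774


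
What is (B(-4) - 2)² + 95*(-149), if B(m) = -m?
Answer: -14151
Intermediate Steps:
(B(-4) - 2)² + 95*(-149) = (-1*(-4) - 2)² + 95*(-149) = (4 - 2)² - 14155 = 2² - 14155 = 4 - 14155 = -14151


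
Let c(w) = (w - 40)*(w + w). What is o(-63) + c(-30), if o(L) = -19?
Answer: 4181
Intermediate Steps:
c(w) = 2*w*(-40 + w) (c(w) = (-40 + w)*(2*w) = 2*w*(-40 + w))
o(-63) + c(-30) = -19 + 2*(-30)*(-40 - 30) = -19 + 2*(-30)*(-70) = -19 + 4200 = 4181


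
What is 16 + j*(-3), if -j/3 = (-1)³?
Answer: 7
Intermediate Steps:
j = 3 (j = -3*(-1)³ = -3*(-1) = 3)
16 + j*(-3) = 16 + 3*(-3) = 16 - 9 = 7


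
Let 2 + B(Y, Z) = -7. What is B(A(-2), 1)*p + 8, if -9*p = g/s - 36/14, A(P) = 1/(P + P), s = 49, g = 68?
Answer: 334/49 ≈ 6.8163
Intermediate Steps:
A(P) = 1/(2*P)
p = 58/441 (p = -(68/49 - 36/14)/9 = -(68*(1/49) - 36*1/14)/9 = -(68/49 - 18/7)/9 = -⅑*(-58/49) = 58/441 ≈ 0.13152)
B(Y, Z) = -9 (B(Y, Z) = -2 - 7 = -9)
B(A(-2), 1)*p + 8 = -9*58/441 + 8 = -58/49 + 8 = 334/49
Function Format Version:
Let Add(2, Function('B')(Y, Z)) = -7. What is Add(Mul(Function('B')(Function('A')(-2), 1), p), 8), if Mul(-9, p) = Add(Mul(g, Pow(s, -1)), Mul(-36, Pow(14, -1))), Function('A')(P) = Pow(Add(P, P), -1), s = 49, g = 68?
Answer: Rational(334, 49) ≈ 6.8163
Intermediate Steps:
Function('A')(P) = Mul(Rational(1, 2), Pow(P, -1)) (Function('A')(P) = Pow(Mul(2, P), -1) = Mul(Rational(1, 2), Pow(P, -1)))
p = Rational(58, 441) (p = Mul(Rational(-1, 9), Add(Mul(68, Pow(49, -1)), Mul(-36, Pow(14, -1)))) = Mul(Rational(-1, 9), Add(Mul(68, Rational(1, 49)), Mul(-36, Rational(1, 14)))) = Mul(Rational(-1, 9), Add(Rational(68, 49), Rational(-18, 7))) = Mul(Rational(-1, 9), Rational(-58, 49)) = Rational(58, 441) ≈ 0.13152)
Function('B')(Y, Z) = -9 (Function('B')(Y, Z) = Add(-2, -7) = -9)
Add(Mul(Function('B')(Function('A')(-2), 1), p), 8) = Add(Mul(-9, Rational(58, 441)), 8) = Add(Rational(-58, 49), 8) = Rational(334, 49)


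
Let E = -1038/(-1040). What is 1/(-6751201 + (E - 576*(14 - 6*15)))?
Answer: -520/3487860481 ≈ -1.4909e-7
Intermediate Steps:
E = 519/520 (E = -1038*(-1/1040) = 519/520 ≈ 0.99808)
1/(-6751201 + (E - 576*(14 - 6*15))) = 1/(-6751201 + (519/520 - 576*(14 - 6*15))) = 1/(-6751201 + (519/520 - 576*(14 - 90))) = 1/(-6751201 + (519/520 - 576*(-76))) = 1/(-6751201 + (519/520 + 43776)) = 1/(-6751201 + 22764039/520) = 1/(-3487860481/520) = -520/3487860481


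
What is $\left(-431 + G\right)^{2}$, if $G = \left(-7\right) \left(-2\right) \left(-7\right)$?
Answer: $279841$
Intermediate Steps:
$G = -98$ ($G = 14 \left(-7\right) = -98$)
$\left(-431 + G\right)^{2} = \left(-431 - 98\right)^{2} = \left(-529\right)^{2} = 279841$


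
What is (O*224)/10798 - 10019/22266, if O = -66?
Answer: -218682853/120214134 ≈ -1.8191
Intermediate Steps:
(O*224)/10798 - 10019/22266 = -66*224/10798 - 10019/22266 = -14784*1/10798 - 10019*1/22266 = -7392/5399 - 10019/22266 = -218682853/120214134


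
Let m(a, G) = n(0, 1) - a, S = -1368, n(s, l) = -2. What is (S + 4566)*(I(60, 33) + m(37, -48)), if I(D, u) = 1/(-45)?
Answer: -1871896/15 ≈ -1.2479e+5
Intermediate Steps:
m(a, G) = -2 - a
I(D, u) = -1/45
(S + 4566)*(I(60, 33) + m(37, -48)) = (-1368 + 4566)*(-1/45 + (-2 - 1*37)) = 3198*(-1/45 + (-2 - 37)) = 3198*(-1/45 - 39) = 3198*(-1756/45) = -1871896/15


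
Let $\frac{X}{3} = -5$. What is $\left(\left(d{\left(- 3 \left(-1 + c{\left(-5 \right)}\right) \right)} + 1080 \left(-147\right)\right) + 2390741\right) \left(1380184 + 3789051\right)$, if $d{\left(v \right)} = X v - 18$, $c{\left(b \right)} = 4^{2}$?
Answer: $11541030491930$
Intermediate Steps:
$X = -15$ ($X = 3 \left(-5\right) = -15$)
$c{\left(b \right)} = 16$
$d{\left(v \right)} = -18 - 15 v$ ($d{\left(v \right)} = - 15 v - 18 = -18 - 15 v$)
$\left(\left(d{\left(- 3 \left(-1 + c{\left(-5 \right)}\right) \right)} + 1080 \left(-147\right)\right) + 2390741\right) \left(1380184 + 3789051\right) = \left(\left(\left(-18 - 15 \left(- 3 \left(-1 + 16\right)\right)\right) + 1080 \left(-147\right)\right) + 2390741\right) \left(1380184 + 3789051\right) = \left(\left(\left(-18 - 15 \left(\left(-3\right) 15\right)\right) - 158760\right) + 2390741\right) 5169235 = \left(\left(\left(-18 - -675\right) - 158760\right) + 2390741\right) 5169235 = \left(\left(\left(-18 + 675\right) - 158760\right) + 2390741\right) 5169235 = \left(\left(657 - 158760\right) + 2390741\right) 5169235 = \left(-158103 + 2390741\right) 5169235 = 2232638 \cdot 5169235 = 11541030491930$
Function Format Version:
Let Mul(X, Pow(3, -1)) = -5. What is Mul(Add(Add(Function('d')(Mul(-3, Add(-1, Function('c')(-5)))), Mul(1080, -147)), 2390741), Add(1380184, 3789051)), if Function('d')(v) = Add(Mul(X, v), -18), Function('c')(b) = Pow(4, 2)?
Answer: 11541030491930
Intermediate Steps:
X = -15 (X = Mul(3, -5) = -15)
Function('c')(b) = 16
Function('d')(v) = Add(-18, Mul(-15, v)) (Function('d')(v) = Add(Mul(-15, v), -18) = Add(-18, Mul(-15, v)))
Mul(Add(Add(Function('d')(Mul(-3, Add(-1, Function('c')(-5)))), Mul(1080, -147)), 2390741), Add(1380184, 3789051)) = Mul(Add(Add(Add(-18, Mul(-15, Mul(-3, Add(-1, 16)))), Mul(1080, -147)), 2390741), Add(1380184, 3789051)) = Mul(Add(Add(Add(-18, Mul(-15, Mul(-3, 15))), -158760), 2390741), 5169235) = Mul(Add(Add(Add(-18, Mul(-15, -45)), -158760), 2390741), 5169235) = Mul(Add(Add(Add(-18, 675), -158760), 2390741), 5169235) = Mul(Add(Add(657, -158760), 2390741), 5169235) = Mul(Add(-158103, 2390741), 5169235) = Mul(2232638, 5169235) = 11541030491930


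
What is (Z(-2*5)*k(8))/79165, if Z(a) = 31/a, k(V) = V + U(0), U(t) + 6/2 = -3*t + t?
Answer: -31/158330 ≈ -0.00019579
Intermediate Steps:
U(t) = -3 - 2*t (U(t) = -3 + (-3*t + t) = -3 - 2*t)
k(V) = -3 + V (k(V) = V + (-3 - 2*0) = V + (-3 + 0) = V - 3 = -3 + V)
(Z(-2*5)*k(8))/79165 = ((31/((-2*5)))*(-3 + 8))/79165 = ((31/(-10))*5)*(1/79165) = ((31*(-⅒))*5)*(1/79165) = -31/10*5*(1/79165) = -31/2*1/79165 = -31/158330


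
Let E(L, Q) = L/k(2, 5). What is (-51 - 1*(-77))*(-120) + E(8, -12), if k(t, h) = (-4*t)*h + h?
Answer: -109208/35 ≈ -3120.2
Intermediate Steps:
k(t, h) = h - 4*h*t (k(t, h) = -4*h*t + h = h - 4*h*t)
E(L, Q) = -L/35 (E(L, Q) = L/((5*(1 - 4*2))) = L/((5*(1 - 8))) = L/((5*(-7))) = L/(-35) = L*(-1/35) = -L/35)
(-51 - 1*(-77))*(-120) + E(8, -12) = (-51 - 1*(-77))*(-120) - 1/35*8 = (-51 + 77)*(-120) - 8/35 = 26*(-120) - 8/35 = -3120 - 8/35 = -109208/35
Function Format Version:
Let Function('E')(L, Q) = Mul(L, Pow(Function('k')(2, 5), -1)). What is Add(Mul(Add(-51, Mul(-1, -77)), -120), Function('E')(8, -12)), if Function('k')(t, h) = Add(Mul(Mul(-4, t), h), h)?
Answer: Rational(-109208, 35) ≈ -3120.2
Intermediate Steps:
Function('k')(t, h) = Add(h, Mul(-4, h, t)) (Function('k')(t, h) = Add(Mul(-4, h, t), h) = Add(h, Mul(-4, h, t)))
Function('E')(L, Q) = Mul(Rational(-1, 35), L) (Function('E')(L, Q) = Mul(L, Pow(Mul(5, Add(1, Mul(-4, 2))), -1)) = Mul(L, Pow(Mul(5, Add(1, -8)), -1)) = Mul(L, Pow(Mul(5, -7), -1)) = Mul(L, Pow(-35, -1)) = Mul(L, Rational(-1, 35)) = Mul(Rational(-1, 35), L))
Add(Mul(Add(-51, Mul(-1, -77)), -120), Function('E')(8, -12)) = Add(Mul(Add(-51, Mul(-1, -77)), -120), Mul(Rational(-1, 35), 8)) = Add(Mul(Add(-51, 77), -120), Rational(-8, 35)) = Add(Mul(26, -120), Rational(-8, 35)) = Add(-3120, Rational(-8, 35)) = Rational(-109208, 35)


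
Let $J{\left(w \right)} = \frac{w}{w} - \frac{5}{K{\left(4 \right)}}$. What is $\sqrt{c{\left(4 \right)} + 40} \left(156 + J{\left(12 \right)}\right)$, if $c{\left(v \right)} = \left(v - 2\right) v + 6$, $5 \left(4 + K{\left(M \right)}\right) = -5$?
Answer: $474 \sqrt{6} \approx 1161.1$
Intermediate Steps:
$K{\left(M \right)} = -5$ ($K{\left(M \right)} = -4 + \frac{1}{5} \left(-5\right) = -4 - 1 = -5$)
$c{\left(v \right)} = 6 + v \left(-2 + v\right)$ ($c{\left(v \right)} = \left(-2 + v\right) v + 6 = v \left(-2 + v\right) + 6 = 6 + v \left(-2 + v\right)$)
$J{\left(w \right)} = 2$ ($J{\left(w \right)} = \frac{w}{w} - \frac{5}{-5} = 1 - -1 = 1 + 1 = 2$)
$\sqrt{c{\left(4 \right)} + 40} \left(156 + J{\left(12 \right)}\right) = \sqrt{\left(6 + 4^{2} - 8\right) + 40} \left(156 + 2\right) = \sqrt{\left(6 + 16 - 8\right) + 40} \cdot 158 = \sqrt{14 + 40} \cdot 158 = \sqrt{54} \cdot 158 = 3 \sqrt{6} \cdot 158 = 474 \sqrt{6}$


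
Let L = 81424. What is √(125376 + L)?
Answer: 20*√517 ≈ 454.75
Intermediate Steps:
√(125376 + L) = √(125376 + 81424) = √206800 = 20*√517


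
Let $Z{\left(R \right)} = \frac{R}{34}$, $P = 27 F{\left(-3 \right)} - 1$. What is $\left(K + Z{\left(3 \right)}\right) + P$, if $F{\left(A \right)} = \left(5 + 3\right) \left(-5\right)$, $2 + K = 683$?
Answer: $- \frac{13597}{34} \approx -399.91$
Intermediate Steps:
$K = 681$ ($K = -2 + 683 = 681$)
$F{\left(A \right)} = -40$ ($F{\left(A \right)} = 8 \left(-5\right) = -40$)
$P = -1081$ ($P = 27 \left(-40\right) - 1 = -1080 - 1 = -1081$)
$Z{\left(R \right)} = \frac{R}{34}$ ($Z{\left(R \right)} = R \frac{1}{34} = \frac{R}{34}$)
$\left(K + Z{\left(3 \right)}\right) + P = \left(681 + \frac{1}{34} \cdot 3\right) - 1081 = \left(681 + \frac{3}{34}\right) - 1081 = \frac{23157}{34} - 1081 = - \frac{13597}{34}$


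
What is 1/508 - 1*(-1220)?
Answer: 619761/508 ≈ 1220.0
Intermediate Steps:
1/508 - 1*(-1220) = 1/508 + 1220 = 619761/508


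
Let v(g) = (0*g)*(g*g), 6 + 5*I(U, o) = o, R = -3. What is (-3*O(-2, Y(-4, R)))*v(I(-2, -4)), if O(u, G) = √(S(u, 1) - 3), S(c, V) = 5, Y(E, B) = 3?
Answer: 0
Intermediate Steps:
I(U, o) = -6/5 + o/5
O(u, G) = √2 (O(u, G) = √(5 - 3) = √2)
v(g) = 0 (v(g) = 0*g² = 0)
(-3*O(-2, Y(-4, R)))*v(I(-2, -4)) = -3*√2*0 = 0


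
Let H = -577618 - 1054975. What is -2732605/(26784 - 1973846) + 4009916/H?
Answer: -3346323272027/3178759791766 ≈ -1.0527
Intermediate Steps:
H = -1632593
-2732605/(26784 - 1973846) + 4009916/H = -2732605/(26784 - 1973846) + 4009916/(-1632593) = -2732605/(-1947062) + 4009916*(-1/1632593) = -2732605*(-1/1947062) - 4009916/1632593 = 2732605/1947062 - 4009916/1632593 = -3346323272027/3178759791766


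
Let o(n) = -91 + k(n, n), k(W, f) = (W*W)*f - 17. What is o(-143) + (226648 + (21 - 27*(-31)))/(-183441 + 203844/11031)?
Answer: -1972289323307397/674444609 ≈ -2.9243e+6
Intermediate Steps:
k(W, f) = -17 + f*W**2 (k(W, f) = W**2*f - 17 = f*W**2 - 17 = -17 + f*W**2)
o(n) = -108 + n**3 (o(n) = -91 + (-17 + n*n**2) = -91 + (-17 + n**3) = -108 + n**3)
o(-143) + (226648 + (21 - 27*(-31)))/(-183441 + 203844/11031) = (-108 + (-143)**3) + (226648 + (21 - 27*(-31)))/(-183441 + 203844/11031) = (-108 - 2924207) + (226648 + (21 + 837))/(-183441 + 203844*(1/11031)) = -2924315 + (226648 + 858)/(-183441 + 67948/3677) = -2924315 + 227506/(-674444609/3677) = -2924315 + 227506*(-3677/674444609) = -2924315 - 836539562/674444609 = -1972289323307397/674444609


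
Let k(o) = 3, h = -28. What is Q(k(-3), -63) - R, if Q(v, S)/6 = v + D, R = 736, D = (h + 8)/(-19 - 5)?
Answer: -713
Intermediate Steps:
D = ⅚ (D = (-28 + 8)/(-19 - 5) = -20/(-24) = -20*(-1/24) = ⅚ ≈ 0.83333)
Q(v, S) = 5 + 6*v (Q(v, S) = 6*(v + ⅚) = 6*(⅚ + v) = 5 + 6*v)
Q(k(-3), -63) - R = (5 + 6*3) - 1*736 = (5 + 18) - 736 = 23 - 736 = -713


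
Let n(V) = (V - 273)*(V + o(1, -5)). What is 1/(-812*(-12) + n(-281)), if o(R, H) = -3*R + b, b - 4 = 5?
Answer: 1/162094 ≈ 6.1693e-6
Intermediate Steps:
b = 9 (b = 4 + 5 = 9)
o(R, H) = 9 - 3*R (o(R, H) = -3*R + 9 = 9 - 3*R)
n(V) = (-273 + V)*(6 + V) (n(V) = (V - 273)*(V + (9 - 3*1)) = (-273 + V)*(V + (9 - 3)) = (-273 + V)*(V + 6) = (-273 + V)*(6 + V))
1/(-812*(-12) + n(-281)) = 1/(-812*(-12) + (-1638 + (-281)² - 267*(-281))) = 1/(9744 + (-1638 + 78961 + 75027)) = 1/(9744 + 152350) = 1/162094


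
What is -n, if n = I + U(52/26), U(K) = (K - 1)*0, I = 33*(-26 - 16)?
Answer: 1386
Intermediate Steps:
I = -1386 (I = 33*(-42) = -1386)
U(K) = 0 (U(K) = (-1 + K)*0 = 0)
n = -1386 (n = -1386 + 0 = -1386)
-n = -1*(-1386) = 1386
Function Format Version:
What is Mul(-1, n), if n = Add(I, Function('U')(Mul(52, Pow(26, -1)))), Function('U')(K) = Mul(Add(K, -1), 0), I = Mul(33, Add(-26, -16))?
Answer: 1386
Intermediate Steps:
I = -1386 (I = Mul(33, -42) = -1386)
Function('U')(K) = 0 (Function('U')(K) = Mul(Add(-1, K), 0) = 0)
n = -1386 (n = Add(-1386, 0) = -1386)
Mul(-1, n) = Mul(-1, -1386) = 1386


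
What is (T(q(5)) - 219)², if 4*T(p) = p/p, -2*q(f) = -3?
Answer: 765625/16 ≈ 47852.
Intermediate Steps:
q(f) = 3/2 (q(f) = -½*(-3) = 3/2)
T(p) = ¼ (T(p) = (p/p)/4 = (¼)*1 = ¼)
(T(q(5)) - 219)² = (¼ - 219)² = (-875/4)² = 765625/16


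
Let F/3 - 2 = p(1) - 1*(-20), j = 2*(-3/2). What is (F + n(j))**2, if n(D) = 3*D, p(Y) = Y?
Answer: 3600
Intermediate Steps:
j = -3 (j = 2*(-3*1/2) = 2*(-3/2) = -3)
F = 69 (F = 6 + 3*(1 - 1*(-20)) = 6 + 3*(1 + 20) = 6 + 3*21 = 6 + 63 = 69)
(F + n(j))**2 = (69 + 3*(-3))**2 = (69 - 9)**2 = 60**2 = 3600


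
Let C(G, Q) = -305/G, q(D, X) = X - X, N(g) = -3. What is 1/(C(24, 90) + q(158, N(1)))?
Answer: -24/305 ≈ -0.078689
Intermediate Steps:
q(D, X) = 0
1/(C(24, 90) + q(158, N(1))) = 1/(-305/24 + 0) = 1/(-305/24) = -24/305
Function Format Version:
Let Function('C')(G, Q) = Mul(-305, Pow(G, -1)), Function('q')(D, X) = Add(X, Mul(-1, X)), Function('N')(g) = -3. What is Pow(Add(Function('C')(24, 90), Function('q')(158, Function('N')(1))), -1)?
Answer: Rational(-24, 305) ≈ -0.078689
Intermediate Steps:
Function('q')(D, X) = 0
Pow(Add(Function('C')(24, 90), Function('q')(158, Function('N')(1))), -1) = Pow(Add(Mul(-305, Pow(24, -1)), 0), -1) = Pow(Add(Mul(-305, Rational(1, 24)), 0), -1) = Pow(Add(Rational(-305, 24), 0), -1) = Pow(Rational(-305, 24), -1) = Rational(-24, 305)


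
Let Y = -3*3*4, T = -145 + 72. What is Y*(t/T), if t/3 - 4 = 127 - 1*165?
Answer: -3672/73 ≈ -50.301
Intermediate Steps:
T = -73
Y = -36 (Y = -9*4 = -36)
t = -102 (t = 12 + 3*(127 - 1*165) = 12 + 3*(127 - 165) = 12 + 3*(-38) = 12 - 114 = -102)
Y*(t/T) = -(-3672)/(-73) = -(-3672)*(-1)/73 = -36*102/73 = -3672/73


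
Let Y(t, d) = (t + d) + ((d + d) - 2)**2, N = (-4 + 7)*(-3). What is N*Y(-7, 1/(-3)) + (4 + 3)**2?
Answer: 51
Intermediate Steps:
N = -9 (N = 3*(-3) = -9)
Y(t, d) = d + t + (-2 + 2*d)**2 (Y(t, d) = (d + t) + (2*d - 2)**2 = (d + t) + (-2 + 2*d)**2 = d + t + (-2 + 2*d)**2)
N*Y(-7, 1/(-3)) + (4 + 3)**2 = -9*(1/(-3) - 7 + 4*(-1 + 1/(-3))**2) + (4 + 3)**2 = -9*(-1/3 - 7 + 4*(-1 - 1/3)**2) + 7**2 = -9*(-1/3 - 7 + 4*(-4/3)**2) + 49 = -9*(-1/3 - 7 + 4*(16/9)) + 49 = -9*(-1/3 - 7 + 64/9) + 49 = -9*(-2/9) + 49 = 2 + 49 = 51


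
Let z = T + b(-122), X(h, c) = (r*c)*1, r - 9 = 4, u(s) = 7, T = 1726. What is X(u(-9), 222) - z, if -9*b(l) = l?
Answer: 10318/9 ≈ 1146.4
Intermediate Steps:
b(l) = -l/9
r = 13 (r = 9 + 4 = 13)
X(h, c) = 13*c (X(h, c) = (13*c)*1 = 13*c)
z = 15656/9 (z = 1726 - 1/9*(-122) = 1726 + 122/9 = 15656/9 ≈ 1739.6)
X(u(-9), 222) - z = 13*222 - 1*15656/9 = 2886 - 15656/9 = 10318/9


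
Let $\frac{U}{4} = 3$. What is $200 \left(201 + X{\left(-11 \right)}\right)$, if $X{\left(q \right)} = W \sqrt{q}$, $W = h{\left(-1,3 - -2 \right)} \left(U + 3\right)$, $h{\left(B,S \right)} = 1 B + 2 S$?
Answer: $40200 + 27000 i \sqrt{11} \approx 40200.0 + 89549.0 i$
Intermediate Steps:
$U = 12$ ($U = 4 \cdot 3 = 12$)
$h{\left(B,S \right)} = B + 2 S$
$W = 135$ ($W = \left(-1 + 2 \left(3 - -2\right)\right) \left(12 + 3\right) = \left(-1 + 2 \left(3 + 2\right)\right) 15 = \left(-1 + 2 \cdot 5\right) 15 = \left(-1 + 10\right) 15 = 9 \cdot 15 = 135$)
$X{\left(q \right)} = 135 \sqrt{q}$
$200 \left(201 + X{\left(-11 \right)}\right) = 200 \left(201 + 135 \sqrt{-11}\right) = 200 \left(201 + 135 i \sqrt{11}\right) = 40200 + 27000 i \sqrt{11}$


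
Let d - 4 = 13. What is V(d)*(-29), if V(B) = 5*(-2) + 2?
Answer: 232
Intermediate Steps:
d = 17 (d = 4 + 13 = 17)
V(B) = -8 (V(B) = -10 + 2 = -8)
V(d)*(-29) = -8*(-29) = 232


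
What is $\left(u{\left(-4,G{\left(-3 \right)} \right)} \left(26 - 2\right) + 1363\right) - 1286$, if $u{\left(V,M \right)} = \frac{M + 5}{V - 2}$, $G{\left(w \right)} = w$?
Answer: $69$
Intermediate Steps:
$u{\left(V,M \right)} = \frac{5 + M}{-2 + V}$
$\left(u{\left(-4,G{\left(-3 \right)} \right)} \left(26 - 2\right) + 1363\right) - 1286 = \left(\frac{5 - 3}{-2 - 4} \left(26 - 2\right) + 1363\right) - 1286 = \left(\frac{1}{-6} \cdot 2 \cdot 24 + 1363\right) - 1286 = \left(\left(- \frac{1}{6}\right) 2 \cdot 24 + 1363\right) - 1286 = \left(\left(- \frac{1}{3}\right) 24 + 1363\right) - 1286 = \left(-8 + 1363\right) - 1286 = 1355 - 1286 = 69$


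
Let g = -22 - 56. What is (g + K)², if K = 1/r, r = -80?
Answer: 38950081/6400 ≈ 6086.0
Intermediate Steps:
K = -1/80 (K = 1/(-80) = -1/80 ≈ -0.012500)
g = -78
(g + K)² = (-78 - 1/80)² = (-6241/80)² = 38950081/6400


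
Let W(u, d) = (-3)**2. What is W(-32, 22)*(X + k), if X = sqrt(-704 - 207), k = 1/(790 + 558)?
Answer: 9/1348 + 9*I*sqrt(911) ≈ 0.0066766 + 271.65*I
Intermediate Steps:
k = 1/1348 ≈ 0.00074184
X = I*sqrt(911) (X = sqrt(-911) = I*sqrt(911) ≈ 30.183*I)
W(u, d) = 9
W(-32, 22)*(X + k) = 9*(I*sqrt(911) + 1/1348) = 9*(1/1348 + I*sqrt(911)) = 9/1348 + 9*I*sqrt(911)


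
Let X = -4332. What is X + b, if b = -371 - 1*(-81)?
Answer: -4622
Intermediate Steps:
b = -290 (b = -371 + 81 = -290)
X + b = -4332 - 290 = -4622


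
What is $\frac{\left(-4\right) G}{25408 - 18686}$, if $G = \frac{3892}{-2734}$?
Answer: $\frac{3892}{4594487} \approx 0.0008471$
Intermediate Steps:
$G = - \frac{1946}{1367}$ ($G = 3892 \left(- \frac{1}{2734}\right) = - \frac{1946}{1367} \approx -1.4236$)
$\frac{\left(-4\right) G}{25408 - 18686} = \frac{\left(-4\right) \left(- \frac{1946}{1367}\right)}{25408 - 18686} = \frac{7784}{1367 \cdot 6722} = \frac{7784}{1367} \cdot \frac{1}{6722} = \frac{3892}{4594487}$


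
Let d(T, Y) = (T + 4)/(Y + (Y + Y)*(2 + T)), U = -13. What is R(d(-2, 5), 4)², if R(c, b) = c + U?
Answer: 3969/25 ≈ 158.76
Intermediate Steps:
d(T, Y) = (4 + T)/(Y + 2*Y*(2 + T)) (d(T, Y) = (4 + T)/(Y + (2*Y)*(2 + T)) = (4 + T)/(Y + 2*Y*(2 + T)))
R(c, b) = -13 + c (R(c, b) = c - 13 = -13 + c)
R(d(-2, 5), 4)² = (-13 + (4 - 2)/(5*(5 + 2*(-2))))² = (-13 + (⅕)*2/(5 - 4))² = (-13 + (⅕)*2/1)² = (-13 + (⅕)*1*2)² = (-13 + ⅖)² = (-63/5)² = 3969/25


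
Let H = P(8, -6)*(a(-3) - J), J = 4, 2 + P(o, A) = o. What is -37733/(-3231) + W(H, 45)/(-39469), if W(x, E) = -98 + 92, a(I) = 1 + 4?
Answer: 1489303163/127524339 ≈ 11.679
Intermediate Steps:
a(I) = 5
P(o, A) = -2 + o
H = 6 (H = (-2 + 8)*(5 - 1*4) = 6*(5 - 4) = 6*1 = 6)
W(x, E) = -6
-37733/(-3231) + W(H, 45)/(-39469) = -37733/(-3231) - 6/(-39469) = -37733*(-1/3231) - 6*(-1/39469) = 37733/3231 + 6/39469 = 1489303163/127524339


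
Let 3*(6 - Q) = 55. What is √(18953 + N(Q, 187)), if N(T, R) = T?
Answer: √170466/3 ≈ 137.63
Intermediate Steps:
Q = -37/3 (Q = 6 - ⅓*55 = 6 - 55/3 = -37/3 ≈ -12.333)
√(18953 + N(Q, 187)) = √(18953 - 37/3) = √(56822/3) = √170466/3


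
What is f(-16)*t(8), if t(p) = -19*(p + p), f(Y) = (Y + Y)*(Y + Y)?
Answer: -311296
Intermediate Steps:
f(Y) = 4*Y² (f(Y) = (2*Y)*(2*Y) = 4*Y²)
t(p) = -38*p
f(-16)*t(8) = (4*(-16)²)*(-38*8) = (4*256)*(-304) = 1024*(-304) = -311296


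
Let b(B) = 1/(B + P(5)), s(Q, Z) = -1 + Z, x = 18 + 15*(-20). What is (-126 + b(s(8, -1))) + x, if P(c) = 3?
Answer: -407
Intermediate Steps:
x = -282 (x = 18 - 300 = -282)
b(B) = 1/(3 + B) (b(B) = 1/(B + 3) = 1/(3 + B))
(-126 + b(s(8, -1))) + x = (-126 + 1/(3 + (-1 - 1))) - 282 = (-126 + 1/(3 - 2)) - 282 = (-126 + 1/1) - 282 = (-126 + 1) - 282 = -125 - 282 = -407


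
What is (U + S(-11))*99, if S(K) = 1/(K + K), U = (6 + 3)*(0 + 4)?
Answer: 7119/2 ≈ 3559.5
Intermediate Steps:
U = 36 (U = 9*4 = 36)
S(K) = 1/(2*K)
(U + S(-11))*99 = (36 + (½)/(-11))*99 = (36 + (½)*(-1/11))*99 = (36 - 1/22)*99 = (791/22)*99 = 7119/2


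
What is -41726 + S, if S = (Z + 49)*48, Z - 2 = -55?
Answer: -41918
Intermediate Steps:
Z = -53 (Z = 2 - 55 = -53)
S = -192 (S = (-53 + 49)*48 = -4*48 = -192)
-41726 + S = -41726 - 192 = -41918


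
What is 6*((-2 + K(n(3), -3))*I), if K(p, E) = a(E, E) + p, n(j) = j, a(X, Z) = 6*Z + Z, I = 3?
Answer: -360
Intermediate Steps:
a(X, Z) = 7*Z
K(p, E) = p + 7*E (K(p, E) = 7*E + p = p + 7*E)
6*((-2 + K(n(3), -3))*I) = 6*((-2 + (3 + 7*(-3)))*3) = 6*((-2 + (3 - 21))*3) = 6*((-2 - 18)*3) = 6*(-20*3) = 6*(-60) = -360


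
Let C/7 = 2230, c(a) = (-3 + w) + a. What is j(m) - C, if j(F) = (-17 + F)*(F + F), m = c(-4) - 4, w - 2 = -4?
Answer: -14830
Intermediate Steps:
w = -2 (w = 2 - 4 = -2)
c(a) = -5 + a (c(a) = (-3 - 2) + a = -5 + a)
C = 15610 (C = 7*2230 = 15610)
m = -13 (m = (-5 - 4) - 4 = -9 - 4 = -13)
j(F) = 2*F*(-17 + F) (j(F) = (-17 + F)*(2*F) = 2*F*(-17 + F))
j(m) - C = 2*(-13)*(-17 - 13) - 1*15610 = 2*(-13)*(-30) - 15610 = 780 - 15610 = -14830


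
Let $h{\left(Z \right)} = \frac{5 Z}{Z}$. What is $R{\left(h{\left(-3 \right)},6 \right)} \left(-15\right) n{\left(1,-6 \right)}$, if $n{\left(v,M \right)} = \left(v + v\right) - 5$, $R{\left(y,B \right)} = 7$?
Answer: $315$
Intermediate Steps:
$h{\left(Z \right)} = 5$
$n{\left(v,M \right)} = -5 + 2 v$ ($n{\left(v,M \right)} = 2 v - 5 = -5 + 2 v$)
$R{\left(h{\left(-3 \right)},6 \right)} \left(-15\right) n{\left(1,-6 \right)} = 7 \left(-15\right) \left(-5 + 2 \cdot 1\right) = - 105 \left(-5 + 2\right) = \left(-105\right) \left(-3\right) = 315$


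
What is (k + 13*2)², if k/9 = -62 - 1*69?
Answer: 1329409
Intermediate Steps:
k = -1179 (k = 9*(-62 - 1*69) = 9*(-62 - 69) = 9*(-131) = -1179)
(k + 13*2)² = (-1179 + 13*2)² = (-1179 + 26)² = (-1153)² = 1329409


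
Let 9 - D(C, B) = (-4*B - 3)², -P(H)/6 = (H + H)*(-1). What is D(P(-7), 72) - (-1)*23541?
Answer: -61131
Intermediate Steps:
P(H) = 12*H (P(H) = -6*(H + H)*(-1) = -6*2*H*(-1) = -(-12)*H = 12*H)
D(C, B) = 9 - (-3 - 4*B)² (D(C, B) = 9 - (-4*B - 3)² = 9 - (-3 - 4*B)²)
D(P(-7), 72) - (-1)*23541 = (9 - (3 + 4*72)²) - (-1)*23541 = (9 - (3 + 288)²) - 1*(-23541) = (9 - 1*291²) + 23541 = (9 - 1*84681) + 23541 = (9 - 84681) + 23541 = -84672 + 23541 = -61131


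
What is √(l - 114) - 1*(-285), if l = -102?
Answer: 285 + 6*I*√6 ≈ 285.0 + 14.697*I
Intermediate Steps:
√(l - 114) - 1*(-285) = √(-102 - 114) - 1*(-285) = √(-216) + 285 = 6*I*√6 + 285 = 285 + 6*I*√6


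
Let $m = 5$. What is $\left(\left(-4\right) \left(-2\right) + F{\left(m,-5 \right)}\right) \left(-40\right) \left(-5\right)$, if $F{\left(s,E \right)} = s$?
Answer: $2600$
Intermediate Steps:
$\left(\left(-4\right) \left(-2\right) + F{\left(m,-5 \right)}\right) \left(-40\right) \left(-5\right) = \left(\left(-4\right) \left(-2\right) + 5\right) \left(-40\right) \left(-5\right) = \left(8 + 5\right) \left(-40\right) \left(-5\right) = 13 \left(-40\right) \left(-5\right) = \left(-520\right) \left(-5\right) = 2600$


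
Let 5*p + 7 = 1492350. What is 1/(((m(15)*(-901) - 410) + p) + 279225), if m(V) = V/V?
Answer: 5/2881913 ≈ 1.7350e-6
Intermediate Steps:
p = 1492343/5 (p = -7/5 + (1/5)*1492350 = -7/5 + 298470 = 1492343/5 ≈ 2.9847e+5)
m(V) = 1
1/(((m(15)*(-901) - 410) + p) + 279225) = 1/(((1*(-901) - 410) + 1492343/5) + 279225) = 1/(((-901 - 410) + 1492343/5) + 279225) = 1/((-1311 + 1492343/5) + 279225) = 1/(1485788/5 + 279225) = 1/(2881913/5) = 5/2881913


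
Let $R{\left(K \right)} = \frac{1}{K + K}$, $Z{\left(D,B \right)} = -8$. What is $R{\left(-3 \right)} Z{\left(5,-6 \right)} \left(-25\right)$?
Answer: $- \frac{100}{3} \approx -33.333$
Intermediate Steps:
$R{\left(K \right)} = \frac{1}{2 K}$
$R{\left(-3 \right)} Z{\left(5,-6 \right)} \left(-25\right) = \frac{1}{2 \left(-3\right)} \left(-8\right) \left(-25\right) = \frac{1}{2} \left(- \frac{1}{3}\right) \left(-8\right) \left(-25\right) = \left(- \frac{1}{6}\right) \left(-8\right) \left(-25\right) = \frac{4}{3} \left(-25\right) = - \frac{100}{3}$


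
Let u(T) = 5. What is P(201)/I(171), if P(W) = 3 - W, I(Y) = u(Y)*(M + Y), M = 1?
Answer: -99/430 ≈ -0.23023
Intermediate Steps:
I(Y) = 5 + 5*Y (I(Y) = 5*(1 + Y) = 5 + 5*Y)
P(201)/I(171) = (3 - 1*201)/(5 + 5*171) = (3 - 201)/(5 + 855) = -198/860 = -198*1/860 = -99/430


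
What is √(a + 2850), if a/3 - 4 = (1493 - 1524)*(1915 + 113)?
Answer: 3*I*√20638 ≈ 430.98*I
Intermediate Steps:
a = -188592 (a = 12 + 3*((1493 - 1524)*(1915 + 113)) = 12 + 3*(-31*2028) = 12 + 3*(-62868) = 12 - 188604 = -188592)
√(a + 2850) = √(-188592 + 2850) = √(-185742) = 3*I*√20638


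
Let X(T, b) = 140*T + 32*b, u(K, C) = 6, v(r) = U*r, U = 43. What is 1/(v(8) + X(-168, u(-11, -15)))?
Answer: -1/22984 ≈ -4.3509e-5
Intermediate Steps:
v(r) = 43*r
X(T, b) = 32*b + 140*T
1/(v(8) + X(-168, u(-11, -15))) = 1/(43*8 + (32*6 + 140*(-168))) = 1/(344 + (192 - 23520)) = 1/(344 - 23328) = 1/(-22984) = -1/22984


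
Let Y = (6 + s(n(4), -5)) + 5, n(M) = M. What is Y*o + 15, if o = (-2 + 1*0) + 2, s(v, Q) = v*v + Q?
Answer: 15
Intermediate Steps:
s(v, Q) = Q + v² (s(v, Q) = v² + Q = Q + v²)
o = 0 (o = (-2 + 0) + 2 = -2 + 2 = 0)
Y = 22 (Y = (6 + (-5 + 4²)) + 5 = (6 + (-5 + 16)) + 5 = (6 + 11) + 5 = 17 + 5 = 22)
Y*o + 15 = 22*0 + 15 = 0 + 15 = 15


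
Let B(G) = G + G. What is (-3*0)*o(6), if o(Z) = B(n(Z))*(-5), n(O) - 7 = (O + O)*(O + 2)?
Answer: 0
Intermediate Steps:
n(O) = 7 + 2*O*(2 + O) (n(O) = 7 + (O + O)*(O + 2) = 7 + (2*O)*(2 + O) = 7 + 2*O*(2 + O))
B(G) = 2*G
o(Z) = -70 - 40*Z - 20*Z² (o(Z) = (2*(7 + 2*Z² + 4*Z))*(-5) = (14 + 4*Z² + 8*Z)*(-5) = -70 - 40*Z - 20*Z²)
(-3*0)*o(6) = (-3*0)*(-70 - 40*6 - 20*6²) = 0*(-70 - 240 - 20*36) = 0*(-70 - 240 - 720) = 0*(-1030) = 0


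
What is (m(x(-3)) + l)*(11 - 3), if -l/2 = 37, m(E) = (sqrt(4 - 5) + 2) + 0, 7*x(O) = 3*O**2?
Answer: -576 + 8*I ≈ -576.0 + 8.0*I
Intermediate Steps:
x(O) = 3*O**2/7 (x(O) = (3*O**2)/7 = 3*O**2/7)
m(E) = 2 + I (m(E) = (sqrt(-1) + 2) + 0 = (I + 2) + 0 = (2 + I) + 0 = 2 + I)
l = -74 (l = -2*37 = -74)
(m(x(-3)) + l)*(11 - 3) = ((2 + I) - 74)*(11 - 3) = (-72 + I)*8 = -576 + 8*I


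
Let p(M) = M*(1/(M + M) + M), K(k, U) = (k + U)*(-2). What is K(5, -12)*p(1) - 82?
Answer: -61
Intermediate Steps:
K(k, U) = -2*U - 2*k (K(k, U) = (U + k)*(-2) = -2*U - 2*k)
p(M) = M*(M + 1/(2*M)) (p(M) = M*(1/(2*M) + M) = M*(M + 1/(2*M)))
K(5, -12)*p(1) - 82 = (-2*(-12) - 2*5)*(½ + 1²) - 82 = (24 - 10)*(½ + 1) - 82 = 14*(3/2) - 82 = 21 - 82 = -61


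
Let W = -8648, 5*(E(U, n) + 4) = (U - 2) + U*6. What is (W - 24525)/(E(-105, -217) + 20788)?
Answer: -165865/103183 ≈ -1.6075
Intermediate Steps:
E(U, n) = -22/5 + 7*U/5 (E(U, n) = -4 + ((U - 2) + U*6)/5 = -4 + ((-2 + U) + 6*U)/5 = -4 + (-2 + 7*U)/5 = -4 + (-⅖ + 7*U/5) = -22/5 + 7*U/5)
(W - 24525)/(E(-105, -217) + 20788) = (-8648 - 24525)/((-22/5 + (7/5)*(-105)) + 20788) = -33173/((-22/5 - 147) + 20788) = -33173/(-757/5 + 20788) = -33173/103183/5 = -33173*5/103183 = -165865/103183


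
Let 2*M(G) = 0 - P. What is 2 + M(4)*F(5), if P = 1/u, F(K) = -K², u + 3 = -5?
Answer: 7/16 ≈ 0.43750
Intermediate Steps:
u = -8 (u = -3 - 5 = -8)
P = -⅛ (P = 1/(-8) = -⅛ ≈ -0.12500)
M(G) = 1/16 (M(G) = (0 - 1*(-⅛))/2 = (0 + ⅛)/2 = (½)*(⅛) = 1/16)
2 + M(4)*F(5) = 2 + (-1*5²)/16 = 2 + (-1*25)/16 = 2 + (1/16)*(-25) = 2 - 25/16 = 7/16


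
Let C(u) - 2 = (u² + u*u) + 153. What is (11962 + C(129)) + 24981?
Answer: 70380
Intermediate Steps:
C(u) = 155 + 2*u² (C(u) = 2 + ((u² + u*u) + 153) = 2 + ((u² + u²) + 153) = 2 + (2*u² + 153) = 2 + (153 + 2*u²) = 155 + 2*u²)
(11962 + C(129)) + 24981 = (11962 + (155 + 2*129²)) + 24981 = (11962 + (155 + 2*16641)) + 24981 = (11962 + (155 + 33282)) + 24981 = (11962 + 33437) + 24981 = 45399 + 24981 = 70380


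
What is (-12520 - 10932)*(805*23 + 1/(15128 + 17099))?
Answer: -1076415962424/2479 ≈ -4.3421e+8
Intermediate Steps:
(-12520 - 10932)*(805*23 + 1/(15128 + 17099)) = -23452*(18515 + 1/32227) = -23452*596682906/32227 = -1076415962424/2479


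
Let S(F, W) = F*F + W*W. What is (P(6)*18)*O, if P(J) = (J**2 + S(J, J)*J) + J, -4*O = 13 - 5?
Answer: -17064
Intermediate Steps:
S(F, W) = F**2 + W**2
O = -2 (O = -(13 - 5)/4 = -1/4*8 = -2)
P(J) = J + J**2 + 2*J**3 (P(J) = (J**2 + (J**2 + J**2)*J) + J = (J**2 + (2*J**2)*J) + J = (J**2 + 2*J**3) + J = J + J**2 + 2*J**3)
(P(6)*18)*O = ((6*(1 + 6 + 2*6**2))*18)*(-2) = ((6*(1 + 6 + 2*36))*18)*(-2) = ((6*(1 + 6 + 72))*18)*(-2) = ((6*79)*18)*(-2) = (474*18)*(-2) = 8532*(-2) = -17064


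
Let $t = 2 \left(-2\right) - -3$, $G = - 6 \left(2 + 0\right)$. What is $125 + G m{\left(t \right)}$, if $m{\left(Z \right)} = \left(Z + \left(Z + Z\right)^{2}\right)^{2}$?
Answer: $17$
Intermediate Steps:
$G = -12$ ($G = \left(-6\right) 2 = -12$)
$t = -1$ ($t = -4 + 3 = -1$)
$m{\left(Z \right)} = \left(Z + 4 Z^{2}\right)^{2}$ ($m{\left(Z \right)} = \left(Z + \left(2 Z\right)^{2}\right)^{2} = \left(Z + 4 Z^{2}\right)^{2}$)
$125 + G m{\left(t \right)} = 125 - 12 \left(-1\right)^{2} \left(1 + 4 \left(-1\right)\right)^{2} = 125 - 12 \cdot 1 \left(1 - 4\right)^{2} = 125 - 12 \cdot 1 \left(-3\right)^{2} = 125 - 12 \cdot 1 \cdot 9 = 125 - 108 = 17$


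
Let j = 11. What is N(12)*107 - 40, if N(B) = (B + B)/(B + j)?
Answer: 1648/23 ≈ 71.652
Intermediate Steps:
N(B) = 2*B/(11 + B) (N(B) = (B + B)/(B + 11) = (2*B)/(11 + B) = 2*B/(11 + B))
N(12)*107 - 40 = (2*12/(11 + 12))*107 - 40 = (2*12/23)*107 - 40 = (2*12*(1/23))*107 - 40 = (24/23)*107 - 40 = 2568/23 - 40 = 1648/23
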